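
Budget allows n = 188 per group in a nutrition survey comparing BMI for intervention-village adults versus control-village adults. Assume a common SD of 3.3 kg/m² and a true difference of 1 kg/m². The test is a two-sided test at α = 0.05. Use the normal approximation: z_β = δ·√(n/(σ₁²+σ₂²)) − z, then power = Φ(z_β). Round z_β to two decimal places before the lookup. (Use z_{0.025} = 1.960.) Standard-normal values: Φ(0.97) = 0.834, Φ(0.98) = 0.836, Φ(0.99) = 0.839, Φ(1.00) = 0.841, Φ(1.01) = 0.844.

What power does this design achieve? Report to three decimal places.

z_β = δ·√(n/(σ₁²+σ₂²)) − z_{α/2}
    = 1 · √(188/21.78) − 1.960
    = 1 · 2.93799 − 1.960
    = 2.9380 − 1.960 = 0.9780 → 0.98
Power = Φ(0.98) = 0.836.

Power ≈ 0.836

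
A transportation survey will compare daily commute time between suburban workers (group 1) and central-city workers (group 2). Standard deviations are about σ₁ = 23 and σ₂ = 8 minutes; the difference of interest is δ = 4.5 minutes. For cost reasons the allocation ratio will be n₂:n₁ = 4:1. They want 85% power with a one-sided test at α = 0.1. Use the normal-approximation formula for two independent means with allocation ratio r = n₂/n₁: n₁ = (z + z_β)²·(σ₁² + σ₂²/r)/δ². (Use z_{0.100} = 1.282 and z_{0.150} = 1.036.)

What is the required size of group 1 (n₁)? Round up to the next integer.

n₁ = 145

n₁ = (z_α + z_β)² · (σ₁² + σ₂²/r) / δ²
   = (1.282 + 1.036)² · (23² + 8²/4) / 4.5²
   = 5.3731 · (529 + 16) / 20.25
   = 5.3731 · 545 / 20.25
   = 144.61
Round up → n₁ = 145; n₂ = r·n₁ = 4 × 145 = 580.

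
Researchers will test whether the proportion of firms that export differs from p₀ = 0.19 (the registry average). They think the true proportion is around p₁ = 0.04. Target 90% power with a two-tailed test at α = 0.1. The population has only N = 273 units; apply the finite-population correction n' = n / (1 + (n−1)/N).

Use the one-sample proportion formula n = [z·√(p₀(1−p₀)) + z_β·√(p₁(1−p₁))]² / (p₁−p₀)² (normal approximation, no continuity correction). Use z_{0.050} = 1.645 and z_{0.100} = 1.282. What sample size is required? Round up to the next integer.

n = [z_{α/2}·√(p₀q₀) + z_β·√(p₁q₁)]² / (p₁ − p₀)²
  = [1.645·√(0.19·0.81) + 1.282·√(0.04·0.96)]² / (-0.15)²
  = [1.645·0.3923 + 1.282·0.1960]² / 0.0225
  = [0.8966]² / 0.0225
  = 35.72
Finite-population correction (N = 273): 35.72 / (1 + (35.72 − 1)/273) = 31.69.
Round up → n = 32.

n = 32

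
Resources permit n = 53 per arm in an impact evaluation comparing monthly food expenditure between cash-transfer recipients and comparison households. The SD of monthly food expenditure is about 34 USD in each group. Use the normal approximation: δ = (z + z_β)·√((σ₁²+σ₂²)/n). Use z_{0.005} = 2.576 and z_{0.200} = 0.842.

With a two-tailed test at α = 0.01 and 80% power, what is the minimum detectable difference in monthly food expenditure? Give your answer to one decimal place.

δ = (z_{α/2} + z_β) · √((σ₁²+σ₂²)/n)
  = (2.576 + 0.842) · √(2312/53)
  = 3.418 · √43.6226
  = 3.418 · 6.6047
  = 22.5750

Minimum detectable difference ≈ 22.6 USD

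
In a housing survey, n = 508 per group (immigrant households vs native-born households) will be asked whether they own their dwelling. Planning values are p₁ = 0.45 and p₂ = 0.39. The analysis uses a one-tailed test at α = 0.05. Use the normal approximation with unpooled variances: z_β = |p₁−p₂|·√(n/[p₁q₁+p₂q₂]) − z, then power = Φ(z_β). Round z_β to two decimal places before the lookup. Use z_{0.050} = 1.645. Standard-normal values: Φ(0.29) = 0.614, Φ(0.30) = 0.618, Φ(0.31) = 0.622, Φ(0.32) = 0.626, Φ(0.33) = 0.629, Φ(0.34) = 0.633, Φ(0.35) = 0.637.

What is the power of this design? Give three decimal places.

z_β = |p₁−p₂|·√(n/[p₁q₁+p₂q₂]) − z_α
    = 0.06 · √(508/0.4854) − 1.645
    = 0.06 · 32.3506 − 1.645
    = 1.9410 − 1.645 = 0.2960 → 0.30
Power = Φ(0.30) = 0.618.

Power ≈ 0.618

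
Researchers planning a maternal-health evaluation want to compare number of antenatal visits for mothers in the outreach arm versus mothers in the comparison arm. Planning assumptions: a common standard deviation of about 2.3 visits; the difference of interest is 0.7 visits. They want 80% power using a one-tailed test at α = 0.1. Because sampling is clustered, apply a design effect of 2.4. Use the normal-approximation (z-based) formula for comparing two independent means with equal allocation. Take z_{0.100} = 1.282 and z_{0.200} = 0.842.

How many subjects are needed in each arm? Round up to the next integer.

n = (z_α + z_β)² · (σ₁² + σ₂²) / δ²
  = (1.282 + 0.842)² · (2·2.3² = 10.58) / 0.7²
  = 4.5114 · 10.58 / 0.49
  = 97.41
Design effect: 2.4 × 97.41 = 233.78.
Round up → n = 234 per group.

n = 234 per group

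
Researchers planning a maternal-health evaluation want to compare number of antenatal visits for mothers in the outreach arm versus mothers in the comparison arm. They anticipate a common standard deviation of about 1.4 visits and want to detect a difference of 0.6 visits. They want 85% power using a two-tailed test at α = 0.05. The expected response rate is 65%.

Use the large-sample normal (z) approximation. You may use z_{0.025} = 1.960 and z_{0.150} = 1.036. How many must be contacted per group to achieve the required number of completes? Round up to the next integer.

n = 151 per group

n = (z_{α/2} + z_β)² · (σ₁² + σ₂²) / δ²
  = (1.960 + 1.036)² · (2·1.4² = 3.92) / 0.6²
  = 8.9760 · 3.92 / 0.36
  = 97.74
Adjust for 65% response: 97.74 / 0.65 = 150.37.
Round up → n = 151 per group.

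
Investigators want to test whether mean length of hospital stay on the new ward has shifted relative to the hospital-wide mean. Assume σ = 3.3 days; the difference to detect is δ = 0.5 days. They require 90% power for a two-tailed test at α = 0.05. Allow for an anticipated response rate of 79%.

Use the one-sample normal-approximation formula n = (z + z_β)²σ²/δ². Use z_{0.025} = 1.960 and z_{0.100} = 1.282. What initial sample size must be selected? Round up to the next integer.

n = (z_{α/2} + z_β)² · σ² / δ²
  = (1.960 + 1.282)² · 3.3² / 0.5²
  = 10.5106 · 10.89 / 0.25
  = 457.84
Adjust for 79% response: 457.84 / 0.79 = 579.54.
Round up → n = 580.

n = 580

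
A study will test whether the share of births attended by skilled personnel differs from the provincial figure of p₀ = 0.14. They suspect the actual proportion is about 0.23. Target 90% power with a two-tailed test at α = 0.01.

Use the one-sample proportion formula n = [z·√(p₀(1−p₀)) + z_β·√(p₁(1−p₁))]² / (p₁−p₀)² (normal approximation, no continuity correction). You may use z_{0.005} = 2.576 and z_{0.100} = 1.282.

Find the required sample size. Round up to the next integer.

n = 254

n = [z_{α/2}·√(p₀q₀) + z_β·√(p₁q₁)]² / (p₁ − p₀)²
  = [2.576·√(0.14·0.86) + 1.282·√(0.23·0.77)]² / (0.09)²
  = [2.576·0.3470 + 1.282·0.4208]² / 0.0081
  = [1.4333]² / 0.0081
  = 253.64
Round up → n = 254.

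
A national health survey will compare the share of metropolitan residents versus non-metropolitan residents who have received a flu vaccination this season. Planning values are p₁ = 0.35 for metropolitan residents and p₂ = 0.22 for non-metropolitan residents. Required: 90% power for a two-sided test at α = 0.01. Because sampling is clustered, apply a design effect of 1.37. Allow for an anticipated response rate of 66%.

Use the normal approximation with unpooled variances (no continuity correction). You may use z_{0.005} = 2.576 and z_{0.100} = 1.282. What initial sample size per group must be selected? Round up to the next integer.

n = 730 per group

n = (z_{α/2} + z_β)² · [p₁(1−p₁) + p₂(1−p₂)] / (p₁ − p₂)²
  = (2.576 + 1.282)² · (0.35·0.65 + 0.22·0.78) / (0.13)²
  = (3.858)² · (0.2275 + 0.1716) / 0.0169
  = 14.8842 · 0.3991 / 0.0169
  = 351.50
Design effect: 1.37 × 351.50 = 481.55.
Adjust for 66% response: 481.55 / 0.66 = 729.62.
Round up → n = 730 per group.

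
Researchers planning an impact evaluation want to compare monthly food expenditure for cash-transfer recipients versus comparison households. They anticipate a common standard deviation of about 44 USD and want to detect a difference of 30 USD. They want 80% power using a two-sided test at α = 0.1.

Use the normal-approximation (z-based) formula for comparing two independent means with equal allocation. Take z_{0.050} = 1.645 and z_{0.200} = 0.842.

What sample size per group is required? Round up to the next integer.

n = (z_{α/2} + z_β)² · (σ₁² + σ₂²) / δ²
  = (1.645 + 0.842)² · (2·44² = 3872) / 30²
  = 6.1852 · 3872 / 900
  = 26.61
Round up → n = 27 per group.

n = 27 per group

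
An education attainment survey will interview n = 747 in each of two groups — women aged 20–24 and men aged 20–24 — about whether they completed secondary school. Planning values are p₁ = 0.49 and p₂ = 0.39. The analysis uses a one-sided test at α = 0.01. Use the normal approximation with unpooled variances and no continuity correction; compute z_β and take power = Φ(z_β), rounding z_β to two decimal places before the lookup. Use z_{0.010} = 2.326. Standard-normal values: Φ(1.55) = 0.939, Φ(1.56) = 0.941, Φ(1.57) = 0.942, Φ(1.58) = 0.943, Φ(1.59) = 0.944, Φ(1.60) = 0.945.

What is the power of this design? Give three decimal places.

Power ≈ 0.944

z_β = |p₁−p₂|·√(n/[p₁q₁+p₂q₂]) − z_α
    = 0.10 · √(747/0.4878) − 2.326
    = 0.10 · 39.1327 − 2.326
    = 3.9133 − 2.326 = 1.5873 → 1.59
Power = Φ(1.59) = 0.944.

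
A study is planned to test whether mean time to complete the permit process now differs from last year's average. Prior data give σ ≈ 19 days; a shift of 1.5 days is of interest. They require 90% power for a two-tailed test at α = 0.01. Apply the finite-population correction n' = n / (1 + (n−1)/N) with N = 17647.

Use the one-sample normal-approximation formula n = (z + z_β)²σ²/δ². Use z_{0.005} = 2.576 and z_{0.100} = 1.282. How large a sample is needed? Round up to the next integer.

n = 2104

n = (z_{α/2} + z_β)² · σ² / δ²
  = (2.576 + 1.282)² · 19² / 1.5²
  = 14.8842 · 361 / 2.25
  = 2388.08
Finite-population correction (N = 17647): 2388.08 / (1 + (2388.08 − 1)/17647) = 2103.54.
Round up → n = 2104.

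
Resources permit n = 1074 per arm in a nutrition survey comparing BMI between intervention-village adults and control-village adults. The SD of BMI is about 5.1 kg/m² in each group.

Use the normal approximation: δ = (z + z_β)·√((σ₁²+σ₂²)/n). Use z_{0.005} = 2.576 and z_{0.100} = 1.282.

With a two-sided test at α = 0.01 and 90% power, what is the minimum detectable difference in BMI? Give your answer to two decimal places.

Minimum detectable difference ≈ 0.85 kg/m²

δ = (z_{α/2} + z_β) · √((σ₁²+σ₂²)/n)
  = (2.576 + 1.282) · √(52.02/1074)
  = 3.858 · √0.04844
  = 3.858 · 0.2201
  = 0.8491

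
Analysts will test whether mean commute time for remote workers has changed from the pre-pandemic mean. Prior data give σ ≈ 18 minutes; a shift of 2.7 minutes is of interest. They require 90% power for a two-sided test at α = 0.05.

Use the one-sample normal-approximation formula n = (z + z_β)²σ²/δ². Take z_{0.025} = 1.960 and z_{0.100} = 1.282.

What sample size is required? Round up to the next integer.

n = (z_{α/2} + z_β)² · σ² / δ²
  = (1.960 + 1.282)² · 18² / 2.7²
  = 10.5106 · 324 / 7.29
  = 467.14
Round up → n = 468.

n = 468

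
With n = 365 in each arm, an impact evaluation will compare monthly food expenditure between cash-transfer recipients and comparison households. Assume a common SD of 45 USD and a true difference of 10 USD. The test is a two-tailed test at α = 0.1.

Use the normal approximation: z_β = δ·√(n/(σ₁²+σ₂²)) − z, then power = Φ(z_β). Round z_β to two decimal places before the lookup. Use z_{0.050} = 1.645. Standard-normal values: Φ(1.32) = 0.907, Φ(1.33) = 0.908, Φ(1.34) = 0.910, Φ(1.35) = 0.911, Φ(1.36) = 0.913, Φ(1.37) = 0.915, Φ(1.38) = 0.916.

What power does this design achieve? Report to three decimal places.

Power ≈ 0.913

z_β = δ·√(n/(σ₁²+σ₂²)) − z_{α/2}
    = 10 · √(365/4050) − 1.645
    = 10 · 0.30021 − 1.645
    = 3.0021 − 1.645 = 1.3571 → 1.36
Power = Φ(1.36) = 0.913.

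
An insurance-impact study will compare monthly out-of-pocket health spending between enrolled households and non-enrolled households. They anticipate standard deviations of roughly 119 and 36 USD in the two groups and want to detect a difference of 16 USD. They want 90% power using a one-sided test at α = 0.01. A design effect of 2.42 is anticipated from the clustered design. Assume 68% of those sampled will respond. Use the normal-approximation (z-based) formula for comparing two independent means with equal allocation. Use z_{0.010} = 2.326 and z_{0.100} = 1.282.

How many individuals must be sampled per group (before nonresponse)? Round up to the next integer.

n = (z_α + z_β)² · (σ₁² + σ₂²) / δ²
  = (2.326 + 1.282)² · (119² + 36² = 15457) / 16²
  = 13.0177 · 15457 / 256
  = 785.99
Design effect: 2.42 × 785.99 = 1902.10.
Adjust for 68% response: 1902.10 / 0.68 = 2797.21.
Round up → n = 2798 per group.

n = 2798 per group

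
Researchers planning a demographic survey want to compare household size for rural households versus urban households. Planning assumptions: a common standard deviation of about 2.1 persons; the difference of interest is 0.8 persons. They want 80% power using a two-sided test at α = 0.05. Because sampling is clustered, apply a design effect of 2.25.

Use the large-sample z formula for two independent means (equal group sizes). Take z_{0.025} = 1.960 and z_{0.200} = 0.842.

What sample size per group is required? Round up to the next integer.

n = (z_{α/2} + z_β)² · (σ₁² + σ₂²) / δ²
  = (1.960 + 0.842)² · (2·2.1² = 8.82) / 0.8²
  = 7.8512 · 8.82 / 0.64
  = 108.20
Design effect: 2.25 × 108.20 = 243.45.
Round up → n = 244 per group.

n = 244 per group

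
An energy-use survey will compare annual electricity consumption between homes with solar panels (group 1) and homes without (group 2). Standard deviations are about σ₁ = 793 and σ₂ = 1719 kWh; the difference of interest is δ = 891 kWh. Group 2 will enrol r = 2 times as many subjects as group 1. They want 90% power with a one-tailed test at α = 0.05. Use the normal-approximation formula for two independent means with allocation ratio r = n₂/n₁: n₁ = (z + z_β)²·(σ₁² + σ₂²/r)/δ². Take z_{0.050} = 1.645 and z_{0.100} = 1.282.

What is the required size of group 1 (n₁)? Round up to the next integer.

n₁ = 23

n₁ = (z_α + z_β)² · (σ₁² + σ₂²/r) / δ²
   = (1.645 + 1.282)² · (793² + 1719²/2) / 891²
   = 8.5673 · (628849 + 1477480.5) / 793881
   = 8.5673 · 2106329.5 / 793881
   = 22.73
Round up → n₁ = 23; n₂ = r·n₁ = 2 × 23 = 46.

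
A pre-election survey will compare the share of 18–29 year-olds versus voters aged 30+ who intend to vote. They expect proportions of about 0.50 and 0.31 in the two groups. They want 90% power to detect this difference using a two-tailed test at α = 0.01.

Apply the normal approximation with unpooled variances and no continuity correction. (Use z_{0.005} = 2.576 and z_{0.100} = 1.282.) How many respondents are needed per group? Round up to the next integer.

n = 192 per group

n = (z_{α/2} + z_β)² · [p₁(1−p₁) + p₂(1−p₂)] / (p₁ − p₂)²
  = (2.576 + 1.282)² · (0.50·0.50 + 0.31·0.69) / (0.19)²
  = (3.858)² · (0.2500 + 0.2139) / 0.0361
  = 14.8842 · 0.4639 / 0.0361
  = 191.27
Round up → n = 192 per group.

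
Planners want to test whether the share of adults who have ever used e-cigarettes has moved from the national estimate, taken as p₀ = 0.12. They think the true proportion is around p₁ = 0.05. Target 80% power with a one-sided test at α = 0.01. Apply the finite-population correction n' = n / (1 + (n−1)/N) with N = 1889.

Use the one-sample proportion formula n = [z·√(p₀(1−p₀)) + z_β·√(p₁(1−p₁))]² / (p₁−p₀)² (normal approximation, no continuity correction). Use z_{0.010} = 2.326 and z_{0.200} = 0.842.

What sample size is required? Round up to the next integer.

n = 165

n = [z_α·√(p₀q₀) + z_β·√(p₁q₁)]² / (p₁ − p₀)²
  = [2.326·√(0.12·0.88) + 0.842·√(0.05·0.95)]² / (-0.07)²
  = [2.326·0.3250 + 0.842·0.2179]² / 0.0049
  = [0.9394]² / 0.0049
  = 180.08
Finite-population correction (N = 1889): 180.08 / (1 + (180.08 − 1)/1889) = 164.49.
Round up → n = 165.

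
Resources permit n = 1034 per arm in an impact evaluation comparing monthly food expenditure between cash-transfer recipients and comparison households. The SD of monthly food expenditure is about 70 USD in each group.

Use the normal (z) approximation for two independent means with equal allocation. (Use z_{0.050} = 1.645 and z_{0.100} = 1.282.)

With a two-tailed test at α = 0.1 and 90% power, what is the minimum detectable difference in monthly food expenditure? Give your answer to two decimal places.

δ = (z_{α/2} + z_β) · √((σ₁²+σ₂²)/n)
  = (1.645 + 1.282) · √(9800/1034)
  = 2.927 · √9.4778
  = 2.927 · 3.0786
  = 9.0111

Minimum detectable difference ≈ 9.01 USD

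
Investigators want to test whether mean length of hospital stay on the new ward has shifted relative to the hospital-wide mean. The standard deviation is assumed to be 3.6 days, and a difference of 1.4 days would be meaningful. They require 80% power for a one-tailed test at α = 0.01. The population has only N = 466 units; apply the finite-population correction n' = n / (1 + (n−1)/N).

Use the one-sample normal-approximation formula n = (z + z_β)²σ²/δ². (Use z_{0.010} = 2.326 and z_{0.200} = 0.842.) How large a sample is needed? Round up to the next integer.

n = (z_α + z_β)² · σ² / δ²
  = (2.326 + 0.842)² · 3.6² / 1.4²
  = 10.0362 · 12.96 / 1.96
  = 66.36
Finite-population correction (N = 466): 66.36 / (1 + (66.36 − 1)/466) = 58.20.
Round up → n = 59.

n = 59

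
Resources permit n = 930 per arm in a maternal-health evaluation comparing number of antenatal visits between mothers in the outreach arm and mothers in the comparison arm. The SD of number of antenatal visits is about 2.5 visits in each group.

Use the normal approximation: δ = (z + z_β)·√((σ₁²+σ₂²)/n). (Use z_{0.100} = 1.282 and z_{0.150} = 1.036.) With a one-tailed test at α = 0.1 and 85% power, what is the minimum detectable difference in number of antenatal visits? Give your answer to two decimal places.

Minimum detectable difference ≈ 0.27 visits

δ = (z_α + z_β) · √((σ₁²+σ₂²)/n)
  = (1.282 + 1.036) · √(12.5/930)
  = 2.318 · √0.01344
  = 2.318 · 0.1159
  = 0.2687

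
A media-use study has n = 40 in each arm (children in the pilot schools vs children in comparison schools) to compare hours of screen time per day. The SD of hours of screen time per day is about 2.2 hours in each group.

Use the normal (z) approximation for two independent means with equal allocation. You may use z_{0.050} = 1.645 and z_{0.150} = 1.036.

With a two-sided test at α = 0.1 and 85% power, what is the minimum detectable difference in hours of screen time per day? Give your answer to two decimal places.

Minimum detectable difference ≈ 1.32 hours

δ = (z_{α/2} + z_β) · √((σ₁²+σ₂²)/n)
  = (1.645 + 1.036) · √(9.68/40)
  = 2.681 · √0.242
  = 2.681 · 0.4919
  = 1.3189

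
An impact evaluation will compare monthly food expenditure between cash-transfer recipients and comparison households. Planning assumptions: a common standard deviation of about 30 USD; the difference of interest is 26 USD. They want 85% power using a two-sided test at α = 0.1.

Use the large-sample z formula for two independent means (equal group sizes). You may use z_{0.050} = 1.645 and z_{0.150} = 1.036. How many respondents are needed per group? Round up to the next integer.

n = (z_{α/2} + z_β)² · (σ₁² + σ₂²) / δ²
  = (1.645 + 1.036)² · (2·30² = 1800) / 26²
  = 7.1878 · 1800 / 676
  = 19.14
Round up → n = 20 per group.

n = 20 per group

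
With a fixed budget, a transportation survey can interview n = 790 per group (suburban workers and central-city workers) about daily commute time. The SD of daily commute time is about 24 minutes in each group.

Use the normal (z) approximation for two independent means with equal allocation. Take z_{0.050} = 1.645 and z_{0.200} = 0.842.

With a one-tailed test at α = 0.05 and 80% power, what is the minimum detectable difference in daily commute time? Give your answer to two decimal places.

δ = (z_α + z_β) · √((σ₁²+σ₂²)/n)
  = (1.645 + 0.842) · √(1152/790)
  = 2.487 · √1.4582
  = 2.487 · 1.2076
  = 3.0032

Minimum detectable difference ≈ 3.00 minutes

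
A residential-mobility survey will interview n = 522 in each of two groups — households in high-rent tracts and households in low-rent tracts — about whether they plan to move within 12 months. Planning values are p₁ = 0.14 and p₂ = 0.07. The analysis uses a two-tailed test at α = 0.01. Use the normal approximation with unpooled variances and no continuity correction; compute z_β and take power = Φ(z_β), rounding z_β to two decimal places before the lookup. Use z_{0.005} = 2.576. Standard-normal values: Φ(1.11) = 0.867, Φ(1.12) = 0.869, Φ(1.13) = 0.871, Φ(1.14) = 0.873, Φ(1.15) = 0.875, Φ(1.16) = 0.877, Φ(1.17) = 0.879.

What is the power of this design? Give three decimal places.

Power ≈ 0.873

z_β = |p₁−p₂|·√(n/[p₁q₁+p₂q₂]) − z_{α/2}
    = 0.07 · √(522/0.1855) − 2.576
    = 0.07 · 53.0473 − 2.576
    = 3.7133 − 2.576 = 1.1373 → 1.14
Power = Φ(1.14) = 0.873.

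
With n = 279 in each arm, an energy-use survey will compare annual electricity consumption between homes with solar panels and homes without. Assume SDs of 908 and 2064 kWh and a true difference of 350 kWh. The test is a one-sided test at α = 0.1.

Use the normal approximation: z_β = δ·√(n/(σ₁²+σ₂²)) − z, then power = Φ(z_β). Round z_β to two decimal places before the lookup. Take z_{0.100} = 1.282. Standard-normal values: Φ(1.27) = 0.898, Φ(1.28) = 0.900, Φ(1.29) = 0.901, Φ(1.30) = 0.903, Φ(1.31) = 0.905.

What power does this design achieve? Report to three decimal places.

z_β = δ·√(n/(σ₁²+σ₂²)) − z_α
    = 350 · √(279/5084560) − 1.282
    = 350 · 0.00741 − 1.282
    = 2.5926 − 1.282 = 1.3106 → 1.31
Power = Φ(1.31) = 0.905.

Power ≈ 0.905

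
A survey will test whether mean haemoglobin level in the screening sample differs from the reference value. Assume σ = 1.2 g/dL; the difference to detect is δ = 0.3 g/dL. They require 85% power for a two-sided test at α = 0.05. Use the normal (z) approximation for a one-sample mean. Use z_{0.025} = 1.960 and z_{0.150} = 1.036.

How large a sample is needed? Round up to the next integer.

n = (z_{α/2} + z_β)² · σ² / δ²
  = (1.960 + 1.036)² · 1.2² / 0.3²
  = 8.9760 · 1.44 / 0.09
  = 143.62
Round up → n = 144.

n = 144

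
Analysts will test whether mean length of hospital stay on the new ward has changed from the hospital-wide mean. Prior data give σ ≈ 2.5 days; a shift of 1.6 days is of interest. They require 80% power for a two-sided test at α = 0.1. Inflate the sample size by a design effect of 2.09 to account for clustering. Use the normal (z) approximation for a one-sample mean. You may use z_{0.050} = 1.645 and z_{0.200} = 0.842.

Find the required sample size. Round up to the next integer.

n = (z_{α/2} + z_β)² · σ² / δ²
  = (1.645 + 0.842)² · 2.5² / 1.6²
  = 6.1852 · 6.25 / 2.56
  = 15.10
Design effect: 2.09 × 15.10 = 31.56.
Round up → n = 32.

n = 32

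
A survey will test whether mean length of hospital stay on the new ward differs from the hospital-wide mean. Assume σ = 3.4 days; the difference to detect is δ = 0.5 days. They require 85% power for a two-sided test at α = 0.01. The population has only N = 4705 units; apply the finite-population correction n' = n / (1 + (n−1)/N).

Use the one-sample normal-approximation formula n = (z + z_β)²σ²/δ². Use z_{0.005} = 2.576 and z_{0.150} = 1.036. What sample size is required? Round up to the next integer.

n = 535

n = (z_{α/2} + z_β)² · σ² / δ²
  = (2.576 + 1.036)² · 3.4² / 0.5²
  = 13.0465 · 11.56 / 0.25
  = 603.27
Finite-population correction (N = 4705): 603.27 / (1 + (603.27 − 1)/4705) = 534.81.
Round up → n = 535.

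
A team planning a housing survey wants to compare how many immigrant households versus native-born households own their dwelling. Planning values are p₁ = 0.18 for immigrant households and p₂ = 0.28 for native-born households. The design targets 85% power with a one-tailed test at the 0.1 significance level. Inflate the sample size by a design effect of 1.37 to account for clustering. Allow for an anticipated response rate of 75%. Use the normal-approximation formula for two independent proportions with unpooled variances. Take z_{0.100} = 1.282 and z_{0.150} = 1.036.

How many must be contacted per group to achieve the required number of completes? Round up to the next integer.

n = 343 per group

n = (z_α + z_β)² · [p₁(1−p₁) + p₂(1−p₂)] / (p₁ − p₂)²
  = (1.282 + 1.036)² · (0.18·0.82 + 0.28·0.72) / (-0.10)²
  = (2.318)² · (0.1476 + 0.2016) / 0.0100
  = 5.3731 · 0.3492 / 0.0100
  = 187.63
Design effect: 1.37 × 187.63 = 257.05.
Adjust for 75% response: 257.05 / 0.75 = 342.74.
Round up → n = 343 per group.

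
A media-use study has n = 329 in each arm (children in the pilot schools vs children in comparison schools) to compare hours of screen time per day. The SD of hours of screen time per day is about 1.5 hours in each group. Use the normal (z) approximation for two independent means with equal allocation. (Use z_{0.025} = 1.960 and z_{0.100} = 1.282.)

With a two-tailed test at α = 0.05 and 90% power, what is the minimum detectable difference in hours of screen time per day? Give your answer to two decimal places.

Minimum detectable difference ≈ 0.38 hours

δ = (z_{α/2} + z_β) · √((σ₁²+σ₂²)/n)
  = (1.960 + 1.282) · √(4.5/329)
  = 3.242 · √0.01368
  = 3.242 · 0.1170
  = 0.3792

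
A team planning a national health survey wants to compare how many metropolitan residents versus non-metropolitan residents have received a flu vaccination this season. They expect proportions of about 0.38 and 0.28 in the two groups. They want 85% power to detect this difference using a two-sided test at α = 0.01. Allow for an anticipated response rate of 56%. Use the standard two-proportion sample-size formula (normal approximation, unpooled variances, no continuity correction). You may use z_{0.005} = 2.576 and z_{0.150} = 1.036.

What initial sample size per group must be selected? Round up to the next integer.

n = 1019 per group

n = (z_{α/2} + z_β)² · [p₁(1−p₁) + p₂(1−p₂)] / (p₁ − p₂)²
  = (2.576 + 1.036)² · (0.38·0.62 + 0.28·0.72) / (0.10)²
  = (3.612)² · (0.2356 + 0.2016) / 0.0100
  = 13.0465 · 0.4372 / 0.0100
  = 570.39
Adjust for 56% response: 570.39 / 0.56 = 1018.56.
Round up → n = 1019 per group.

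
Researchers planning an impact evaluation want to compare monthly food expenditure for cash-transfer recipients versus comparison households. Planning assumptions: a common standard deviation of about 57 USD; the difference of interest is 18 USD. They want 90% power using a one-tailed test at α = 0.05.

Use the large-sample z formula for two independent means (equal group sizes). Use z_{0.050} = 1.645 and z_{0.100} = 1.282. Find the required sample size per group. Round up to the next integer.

n = (z_α + z_β)² · (σ₁² + σ₂²) / δ²
  = (1.645 + 1.282)² · (2·57² = 6498) / 18²
  = 8.5673 · 6498 / 324
  = 171.82
Round up → n = 172 per group.

n = 172 per group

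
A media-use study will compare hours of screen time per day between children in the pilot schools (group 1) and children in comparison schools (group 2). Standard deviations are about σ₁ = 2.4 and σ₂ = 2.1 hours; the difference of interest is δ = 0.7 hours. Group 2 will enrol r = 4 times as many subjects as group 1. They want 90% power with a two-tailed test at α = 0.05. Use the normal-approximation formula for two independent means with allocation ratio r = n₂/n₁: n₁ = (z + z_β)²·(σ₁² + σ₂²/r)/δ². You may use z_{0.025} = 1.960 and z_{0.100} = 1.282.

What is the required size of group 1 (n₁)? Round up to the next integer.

n₁ = (z_{α/2} + z_β)² · (σ₁² + σ₂²/r) / δ²
   = (1.960 + 1.282)² · (2.4² + 2.1²/4) / 0.7²
   = 10.5106 · (5.76 + 1.1025) / 0.49
   = 10.5106 · 6.8625 / 0.49
   = 147.20
Round up → n₁ = 148; n₂ = r·n₁ = 4 × 148 = 592.

n₁ = 148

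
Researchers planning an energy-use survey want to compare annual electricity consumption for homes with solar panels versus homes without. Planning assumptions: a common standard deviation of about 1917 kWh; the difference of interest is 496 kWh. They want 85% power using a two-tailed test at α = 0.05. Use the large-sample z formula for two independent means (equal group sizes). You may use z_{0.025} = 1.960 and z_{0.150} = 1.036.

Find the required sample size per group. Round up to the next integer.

n = (z_{α/2} + z_β)² · (σ₁² + σ₂²) / δ²
  = (1.960 + 1.036)² · (2·1917² = 7349778) / 496²
  = 8.9760 · 7349778 / 246016
  = 268.16
Round up → n = 269 per group.

n = 269 per group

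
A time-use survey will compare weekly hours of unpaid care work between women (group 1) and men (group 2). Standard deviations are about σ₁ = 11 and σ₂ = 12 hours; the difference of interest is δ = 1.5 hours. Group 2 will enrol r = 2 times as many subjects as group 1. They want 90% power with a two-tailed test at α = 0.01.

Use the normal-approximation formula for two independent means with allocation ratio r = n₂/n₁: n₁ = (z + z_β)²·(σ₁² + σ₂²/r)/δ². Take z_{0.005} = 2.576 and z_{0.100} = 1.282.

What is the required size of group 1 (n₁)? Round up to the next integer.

n₁ = (z_{α/2} + z_β)² · (σ₁² + σ₂²/r) / δ²
   = (2.576 + 1.282)² · (11² + 12²/2) / 1.5²
   = 14.8842 · (121 + 72) / 2.25
   = 14.8842 · 193 / 2.25
   = 1276.73
Round up → n₁ = 1277; n₂ = r·n₁ = 2 × 1277 = 2554.

n₁ = 1277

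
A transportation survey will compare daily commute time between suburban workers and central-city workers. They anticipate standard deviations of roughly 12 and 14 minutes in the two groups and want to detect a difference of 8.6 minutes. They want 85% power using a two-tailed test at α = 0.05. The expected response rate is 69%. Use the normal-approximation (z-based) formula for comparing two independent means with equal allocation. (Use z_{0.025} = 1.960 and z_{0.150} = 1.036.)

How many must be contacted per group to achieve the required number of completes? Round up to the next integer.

n = 60 per group

n = (z_{α/2} + z_β)² · (σ₁² + σ₂²) / δ²
  = (1.960 + 1.036)² · (12² + 14² = 340) / 8.6²
  = 8.9760 · 340 / 73.96
  = 41.26
Adjust for 69% response: 41.26 / 0.69 = 59.80.
Round up → n = 60 per group.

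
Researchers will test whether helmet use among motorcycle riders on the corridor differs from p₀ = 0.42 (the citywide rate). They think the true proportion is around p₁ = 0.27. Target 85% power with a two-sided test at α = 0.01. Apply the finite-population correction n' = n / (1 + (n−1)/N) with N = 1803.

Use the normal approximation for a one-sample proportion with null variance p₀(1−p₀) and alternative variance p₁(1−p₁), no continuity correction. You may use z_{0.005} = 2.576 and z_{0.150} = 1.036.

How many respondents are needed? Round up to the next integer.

n = 125

n = [z_{α/2}·√(p₀q₀) + z_β·√(p₁q₁)]² / (p₁ − p₀)²
  = [2.576·√(0.42·0.58) + 1.036·√(0.27·0.73)]² / (-0.15)²
  = [2.576·0.4936 + 1.036·0.4440]² / 0.0225
  = [1.7313]² / 0.0225
  = 133.23
Finite-population correction (N = 1803): 133.23 / (1 + (133.23 − 1)/1803) = 124.12.
Round up → n = 125.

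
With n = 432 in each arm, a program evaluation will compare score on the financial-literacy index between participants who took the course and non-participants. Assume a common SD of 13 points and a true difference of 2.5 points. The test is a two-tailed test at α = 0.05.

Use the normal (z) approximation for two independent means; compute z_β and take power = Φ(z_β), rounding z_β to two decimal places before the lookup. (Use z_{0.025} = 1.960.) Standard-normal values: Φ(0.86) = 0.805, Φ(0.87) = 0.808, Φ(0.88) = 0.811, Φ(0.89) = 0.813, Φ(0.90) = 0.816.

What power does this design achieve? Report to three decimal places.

Power ≈ 0.808

z_β = δ·√(n/(σ₁²+σ₂²)) − z_{α/2}
    = 2.5 · √(432/338) − 1.960
    = 2.5 · 1.13053 − 1.960
    = 2.8263 − 1.960 = 0.8663 → 0.87
Power = Φ(0.87) = 0.808.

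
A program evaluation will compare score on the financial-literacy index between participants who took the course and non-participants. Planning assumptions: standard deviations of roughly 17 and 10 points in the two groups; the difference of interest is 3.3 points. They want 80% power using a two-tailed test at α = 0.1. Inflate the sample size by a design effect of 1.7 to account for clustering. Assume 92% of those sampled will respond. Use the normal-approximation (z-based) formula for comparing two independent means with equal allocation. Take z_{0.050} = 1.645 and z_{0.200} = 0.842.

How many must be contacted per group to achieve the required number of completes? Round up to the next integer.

n = (z_{α/2} + z_β)² · (σ₁² + σ₂²) / δ²
  = (1.645 + 0.842)² · (17² + 10² = 389) / 3.3²
  = 6.1852 · 389 / 10.89
  = 220.94
Design effect: 1.7 × 220.94 = 375.60.
Adjust for 92% response: 375.60 / 0.92 = 408.26.
Round up → n = 409 per group.

n = 409 per group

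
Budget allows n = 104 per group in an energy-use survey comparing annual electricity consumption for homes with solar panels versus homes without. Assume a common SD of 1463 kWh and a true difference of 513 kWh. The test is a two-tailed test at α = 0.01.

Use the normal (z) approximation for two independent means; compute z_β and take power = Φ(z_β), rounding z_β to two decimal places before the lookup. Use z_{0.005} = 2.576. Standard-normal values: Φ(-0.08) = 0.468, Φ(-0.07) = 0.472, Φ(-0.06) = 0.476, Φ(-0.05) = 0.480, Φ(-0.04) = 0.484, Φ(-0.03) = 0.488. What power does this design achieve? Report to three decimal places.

z_β = δ·√(n/(σ₁²+σ₂²)) − z_{α/2}
    = 513 · √(104/4280738) − 2.576
    = 513 · 0.00493 − 2.576
    = 2.5286 − 2.576 = -0.0474 → -0.05
Power = Φ(-0.05) = 0.480.

Power ≈ 0.480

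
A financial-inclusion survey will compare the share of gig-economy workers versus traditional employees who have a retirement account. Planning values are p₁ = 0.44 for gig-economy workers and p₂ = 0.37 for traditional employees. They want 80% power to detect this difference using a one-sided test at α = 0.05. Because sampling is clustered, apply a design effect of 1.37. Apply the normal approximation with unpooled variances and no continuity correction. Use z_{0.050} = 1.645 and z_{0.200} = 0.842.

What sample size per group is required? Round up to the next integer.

n = 830 per group

n = (z_α + z_β)² · [p₁(1−p₁) + p₂(1−p₂)] / (p₁ − p₂)²
  = (1.645 + 0.842)² · (0.44·0.56 + 0.37·0.63) / (0.07)²
  = (2.487)² · (0.2464 + 0.2331) / 0.0049
  = 6.1852 · 0.4795 / 0.0049
  = 605.26
Design effect: 1.37 × 605.26 = 829.21.
Round up → n = 830 per group.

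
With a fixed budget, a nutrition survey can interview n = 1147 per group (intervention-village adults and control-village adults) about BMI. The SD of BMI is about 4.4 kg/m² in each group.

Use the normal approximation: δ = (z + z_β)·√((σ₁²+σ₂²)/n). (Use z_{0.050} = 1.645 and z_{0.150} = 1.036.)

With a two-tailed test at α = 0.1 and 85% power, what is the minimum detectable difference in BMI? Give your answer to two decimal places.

Minimum detectable difference ≈ 0.49 kg/m²

δ = (z_{α/2} + z_β) · √((σ₁²+σ₂²)/n)
  = (1.645 + 1.036) · √(38.72/1147)
  = 2.681 · √0.03376
  = 2.681 · 0.1837
  = 0.4926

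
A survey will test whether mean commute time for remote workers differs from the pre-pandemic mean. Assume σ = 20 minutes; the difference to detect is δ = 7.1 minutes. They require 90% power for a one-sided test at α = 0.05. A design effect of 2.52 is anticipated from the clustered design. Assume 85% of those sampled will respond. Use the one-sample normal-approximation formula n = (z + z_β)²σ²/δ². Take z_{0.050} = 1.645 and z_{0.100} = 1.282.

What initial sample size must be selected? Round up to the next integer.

n = 202

n = (z_α + z_β)² · σ² / δ²
  = (1.645 + 1.282)² · 20² / 7.1²
  = 8.5673 · 400 / 50.41
  = 67.98
Design effect: 2.52 × 67.98 = 171.31.
Adjust for 85% response: 171.31 / 0.85 = 201.54.
Round up → n = 202.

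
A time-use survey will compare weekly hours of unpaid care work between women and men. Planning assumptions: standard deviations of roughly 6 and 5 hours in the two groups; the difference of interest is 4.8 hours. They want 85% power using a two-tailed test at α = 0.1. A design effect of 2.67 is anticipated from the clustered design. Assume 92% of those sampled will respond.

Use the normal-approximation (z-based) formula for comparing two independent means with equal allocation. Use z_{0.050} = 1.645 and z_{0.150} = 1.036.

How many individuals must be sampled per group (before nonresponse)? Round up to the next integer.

n = 56 per group

n = (z_{α/2} + z_β)² · (σ₁² + σ₂²) / δ²
  = (1.645 + 1.036)² · (6² + 5² = 61) / 4.8²
  = 7.1878 · 61 / 23.04
  = 19.03
Design effect: 2.67 × 19.03 = 50.81.
Adjust for 92% response: 50.81 / 0.92 = 55.23.
Round up → n = 56 per group.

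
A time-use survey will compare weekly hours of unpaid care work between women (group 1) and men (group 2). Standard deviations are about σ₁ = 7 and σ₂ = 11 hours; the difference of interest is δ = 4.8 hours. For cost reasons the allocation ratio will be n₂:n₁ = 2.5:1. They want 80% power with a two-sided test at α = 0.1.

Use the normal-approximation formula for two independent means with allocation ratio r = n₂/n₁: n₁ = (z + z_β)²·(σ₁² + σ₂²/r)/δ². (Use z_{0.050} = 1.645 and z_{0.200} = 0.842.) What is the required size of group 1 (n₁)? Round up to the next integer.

n₁ = 27

n₁ = (z_{α/2} + z_β)² · (σ₁² + σ₂²/r) / δ²
   = (1.645 + 0.842)² · (7² + 11²/2.5) / 4.8²
   = 6.1852 · (49 + 48.4) / 23.04
   = 6.1852 · 97.4 / 23.04
   = 26.15
Round up → n₁ = 27; n₂ = r·n₁ = 2.5 × 27 = 68.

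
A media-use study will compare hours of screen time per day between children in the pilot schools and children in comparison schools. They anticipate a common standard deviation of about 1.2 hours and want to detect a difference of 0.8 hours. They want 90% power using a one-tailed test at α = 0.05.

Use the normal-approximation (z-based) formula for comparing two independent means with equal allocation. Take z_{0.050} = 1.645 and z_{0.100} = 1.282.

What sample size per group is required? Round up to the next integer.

n = 39 per group

n = (z_α + z_β)² · (σ₁² + σ₂²) / δ²
  = (1.645 + 1.282)² · (2·1.2² = 2.88) / 0.8²
  = 8.5673 · 2.88 / 0.64
  = 38.55
Round up → n = 39 per group.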